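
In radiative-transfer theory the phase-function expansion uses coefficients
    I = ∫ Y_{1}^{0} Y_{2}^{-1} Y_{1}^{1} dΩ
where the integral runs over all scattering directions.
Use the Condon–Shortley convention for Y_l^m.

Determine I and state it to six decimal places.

Checks pass: Σm=0; 4 even; l₃=1∈[1,3].
(2·1+1)(2·2+1)(2·1+1) = 45
Δ: 2! 0! 2! / 5! → 1/30
sum: t=1:−1/1 = -1/1
3j²(1 2 1; 0 0 0) = Δ·Π!·Σ² = 2/15  (sign +1)
sum: t=1:−1/2 = -1/2
3j²(1 2 1; 0 -1 1) = Δ·Π!·Σ² = 1/10  (sign -1)
combine: 4πI² = 45·2/15·1/10 = 3/5
take √, sign -1: I = -0.21850969

-0.218510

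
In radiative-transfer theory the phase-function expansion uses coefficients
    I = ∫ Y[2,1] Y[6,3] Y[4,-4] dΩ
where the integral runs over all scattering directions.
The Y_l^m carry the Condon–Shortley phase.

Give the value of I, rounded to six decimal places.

m-sum 0 ✓  L=12 even ✓  4≤4≤8 ✓
Π(2lᵢ+1) = 5×13×9 = 585
triangle coeff Δ(2,6,4) = 1/6435
Σ_t [2,2]: t=2:+1/2304 = 1/2304
(3j)²=5/143 [(2 6 4; 0 0 0)], sign=+1
Σ_t [1,1]: t=1:−1/241920 = -1/241920
(3j)²=1/715 [(2 6 4; 1 3 -4)], sign=-1
⇒ 4πI² = 45/1573
I = (-1)√(45/1573/(4π)) = -0.04771303

-0.047713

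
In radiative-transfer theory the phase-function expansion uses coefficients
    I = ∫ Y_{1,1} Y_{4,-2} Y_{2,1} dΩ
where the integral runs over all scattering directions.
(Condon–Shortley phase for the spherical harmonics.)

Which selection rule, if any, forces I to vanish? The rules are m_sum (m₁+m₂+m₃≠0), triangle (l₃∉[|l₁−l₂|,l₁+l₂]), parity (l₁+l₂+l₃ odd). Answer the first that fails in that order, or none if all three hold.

triangle

m₁+m₂+m₃ = 1 − 2 + 1 = 0  ✓
triangle: |1−4|=3 ≤ l₃=2 ≤ 1+4=5  ✗
parity: l₁+l₂+l₃ = 7 is odd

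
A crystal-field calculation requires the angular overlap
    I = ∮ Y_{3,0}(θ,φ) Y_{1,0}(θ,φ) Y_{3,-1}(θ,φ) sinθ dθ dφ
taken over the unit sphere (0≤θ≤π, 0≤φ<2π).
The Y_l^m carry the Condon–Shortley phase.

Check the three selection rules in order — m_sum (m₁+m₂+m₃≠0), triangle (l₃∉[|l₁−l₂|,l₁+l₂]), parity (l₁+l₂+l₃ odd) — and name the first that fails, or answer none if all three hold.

Σmᵢ = -1  ✗
l₃∈[|l₁−l₂|,l₁+l₂]=[2,4], have l₃=3
Σlᵢ = 7 ⇒ odd

m_sum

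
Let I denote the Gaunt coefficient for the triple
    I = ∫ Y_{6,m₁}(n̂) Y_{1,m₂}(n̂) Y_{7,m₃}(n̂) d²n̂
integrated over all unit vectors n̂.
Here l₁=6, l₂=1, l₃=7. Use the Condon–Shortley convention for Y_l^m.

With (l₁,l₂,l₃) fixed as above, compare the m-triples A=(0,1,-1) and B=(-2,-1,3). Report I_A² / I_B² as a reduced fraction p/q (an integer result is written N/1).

l's match ⇒ only the (l;m) 3-j factors differ between A and B.
A: triangle coeff Δ(6,1,7) = 1/1365; Σ_t [0,0]: t=0:+1/1036800 = 1/1036800; (3j)²=4/195 [(6 1 7; 0 1 -1)], sign=+1
B: triangle coeff Δ(6,1,7) = 1/1365; Σ_t [0,0]: t=0:+1/1935360 = 1/1935360; (3j)²=3/91 [(6 1 7; -2 -1 3)], sign=+1
I_A²/I_B² = (4/195)/(3/91) = 28/45

28/45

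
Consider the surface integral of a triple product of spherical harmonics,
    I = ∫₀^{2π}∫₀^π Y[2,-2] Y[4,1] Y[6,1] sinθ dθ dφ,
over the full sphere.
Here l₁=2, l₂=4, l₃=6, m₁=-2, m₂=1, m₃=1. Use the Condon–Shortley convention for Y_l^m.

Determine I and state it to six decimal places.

-0.094091

Checks pass: Σm=0; 12 even; l₃=6∈[2,6].
(2·2+1)(2·4+1)(2·6+1) = 585
Δ: 0! 4! 8! / 13! → 1/6435
sum: t=0:+1/2304 = 1/2304
3j²(2 4 6; 0 0 0) = Δ·Π!·Σ² = 5/143  (sign +1)
sum: t=0:+1/17280 = 1/17280
3j²(2 4 6; -2 1 1) = Δ·Π!·Σ² = 7/1287  (sign -1)
combine: 4πI² = 585·5/143·7/1287 = 175/1573
take √, sign -1: I = -0.09409136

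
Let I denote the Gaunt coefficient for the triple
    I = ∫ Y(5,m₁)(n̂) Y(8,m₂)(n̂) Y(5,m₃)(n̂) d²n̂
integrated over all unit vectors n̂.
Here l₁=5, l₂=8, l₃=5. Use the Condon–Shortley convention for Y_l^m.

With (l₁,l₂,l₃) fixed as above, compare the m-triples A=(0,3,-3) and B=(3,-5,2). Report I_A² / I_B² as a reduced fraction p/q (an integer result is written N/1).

Shared (l₁,l₂,l₃)=(5,8,5): N and (l;000)² cancel in I_A²/I_B².
A: Δ = 8!·2!·8!/19! = 1/37413090; Racah Σ t=3..5: t=3:−1/58060800 t=4:+1/2903040 t=5:−1/2073600 = -1/6451200; ⇒ 3j(5 8 5; 0 3 -3)² = 15/4199, sgn -1
B: Δ = 8!·2!·8!/19! = 1/37413090; Racah Σ t=0..2: t=0:+1/58060800 t=1:−1/7257600 t=2:+1/14515200 = -1/19353600; ⇒ 3j(5 8 5; 3 -5 2)² = 21/3230, sgn +1
I_A²/I_B² = (15/4199)/(21/3230) = 50/91

50/91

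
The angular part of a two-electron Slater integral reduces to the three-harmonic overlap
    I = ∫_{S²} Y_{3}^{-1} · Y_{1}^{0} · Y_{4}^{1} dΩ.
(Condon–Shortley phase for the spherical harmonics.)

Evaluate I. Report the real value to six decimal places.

-0.238414

Rules hold: Σm=0, L=8 even, 2≤4≤4.
N = 7·3·9 = 189
Δ = 0!·6!·2!/9! = 1/252
Racah Σ t=0..0: t=0:+1/36 = 1/36
⇒ 3j(3 1 4; 0 0 0)² = 4/63, sgn +1
Racah Σ t=0..0: t=0:+1/48 = 1/48
⇒ 3j(3 1 4; -1 0 1)² = 5/84, sgn -1
4πI² = N·(3j₀)²·(3jₘ)² = 5/7
I = -1·√(0.714286/4π) = -0.23841361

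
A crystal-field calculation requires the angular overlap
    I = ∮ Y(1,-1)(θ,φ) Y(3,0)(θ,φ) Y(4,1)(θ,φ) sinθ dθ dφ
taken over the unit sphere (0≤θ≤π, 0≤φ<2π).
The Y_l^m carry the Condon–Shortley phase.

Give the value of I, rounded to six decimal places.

-0.194664

Rules hold: Σm=0, L=8 even, 2≤4≤4.
N = 3·7·9 = 189
Δ = 0!·2!·6!/9! = 1/252
Racah Σ t=0..0: t=0:+1/36 = 1/36
⇒ 3j(1 3 4; 0 0 0)² = 4/63, sgn +1
Racah Σ t=0..0: t=0:+1/72 = 1/72
⇒ 3j(1 3 4; -1 0 1)² = 5/126, sgn -1
4πI² = N·(3j₀)²·(3jₘ)² = 10/21
I = -1·√(0.47619/4π) = -0.19466390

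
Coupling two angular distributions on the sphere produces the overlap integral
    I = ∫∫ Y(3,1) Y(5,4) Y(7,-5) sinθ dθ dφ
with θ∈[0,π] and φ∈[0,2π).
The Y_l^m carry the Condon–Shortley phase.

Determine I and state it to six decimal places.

l₁+l₂+l₃=15 is odd: 3j(l;000)=0 ⇒ I=0

0.000000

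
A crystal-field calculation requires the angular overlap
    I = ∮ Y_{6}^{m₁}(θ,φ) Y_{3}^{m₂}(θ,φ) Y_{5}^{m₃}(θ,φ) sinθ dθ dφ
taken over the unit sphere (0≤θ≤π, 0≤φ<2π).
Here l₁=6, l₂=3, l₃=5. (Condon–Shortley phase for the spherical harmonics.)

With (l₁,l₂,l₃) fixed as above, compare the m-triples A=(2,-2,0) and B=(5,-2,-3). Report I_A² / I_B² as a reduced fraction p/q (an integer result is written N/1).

7/33

Shared (l₁,l₂,l₃)=(6,3,5): N and (l;000)² cancel in I_A²/I_B².
A: Δ = 4!·8!·2!/15! = 1/675675; Racah Σ t=0..1: t=0:+1/13824 t=1:−1/8640 = -1/23040; ⇒ 3j(6 3 5; 2 -2 0)² = 2/429, sgn +1
B: Δ = 4!·8!·2!/15! = 1/675675; Racah Σ t=0..1: t=0:+1/120960 t=1:−1/483840 = 1/161280; ⇒ 3j(6 3 5; 5 -2 -3)² = 2/91, sgn +1
I_A²/I_B² = (2/429)/(2/91) = 7/33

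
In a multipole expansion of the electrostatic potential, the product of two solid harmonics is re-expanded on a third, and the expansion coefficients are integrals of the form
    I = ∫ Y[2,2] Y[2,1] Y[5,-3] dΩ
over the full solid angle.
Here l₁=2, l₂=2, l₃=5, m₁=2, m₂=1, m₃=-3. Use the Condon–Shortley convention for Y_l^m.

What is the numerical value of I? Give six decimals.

0.000000

|2−2|≤5≤2+2 violated ⇒ I = 0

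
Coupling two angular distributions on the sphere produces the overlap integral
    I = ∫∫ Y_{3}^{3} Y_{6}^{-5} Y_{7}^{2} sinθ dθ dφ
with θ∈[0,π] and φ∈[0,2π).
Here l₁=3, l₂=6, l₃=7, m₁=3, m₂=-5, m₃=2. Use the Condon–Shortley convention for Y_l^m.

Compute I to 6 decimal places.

-0.055070

Rules hold: Σm=0, L=16 even, 3≤7≤9.
N = 7·13·15 = 1365
Δ = 2!·4!·10!/17! = 1/2042040
Racah Σ t=0..2: t=0:+1/207360 t=1:−1/57600 t=2:+1/207360 = -1/129600
⇒ 3j(3 6 7; 0 0 0)² = 168/12155, sgn +1
Racah Σ t=0..0: t=0:+1/17418240 = 1/17418240
⇒ 3j(3 6 7; 3 -5 2)² = 25/12376, sgn -1
4πI² = N·(3j₀)²·(3jₘ)² = 1575/41327
I = -1·√(0.0381107/4π) = -0.05507042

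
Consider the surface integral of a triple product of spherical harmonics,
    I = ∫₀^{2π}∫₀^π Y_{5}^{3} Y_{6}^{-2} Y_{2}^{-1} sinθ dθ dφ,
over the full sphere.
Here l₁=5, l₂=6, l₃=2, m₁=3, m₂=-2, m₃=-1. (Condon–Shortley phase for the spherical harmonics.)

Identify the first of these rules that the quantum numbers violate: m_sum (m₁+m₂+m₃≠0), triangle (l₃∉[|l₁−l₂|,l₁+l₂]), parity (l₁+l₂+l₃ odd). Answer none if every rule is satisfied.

Σmᵢ = 0  ✓
l₃∈[|l₁−l₂|,l₁+l₂]=[1,11], have l₃=2  ✓
Σlᵢ = 13 ⇒ odd  ✗

parity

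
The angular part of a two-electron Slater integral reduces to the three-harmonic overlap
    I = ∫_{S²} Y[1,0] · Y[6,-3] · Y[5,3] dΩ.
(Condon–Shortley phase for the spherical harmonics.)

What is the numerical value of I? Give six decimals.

-0.212310

Rules hold: Σm=0, L=12 even, 5≤5≤7.
N = 3·13·11 = 429
Δ = 2!·0!·10!/13! = 1/858
Racah Σ t=1..1: t=1:−1/14400 = -1/14400
⇒ 3j(1 6 5; 0 0 0)² = 6/143, sgn +1
Racah Σ t=1..1: t=1:−1/80640 = -1/80640
⇒ 3j(1 6 5; 0 -3 3)² = 9/286, sgn -1
4πI² = N·(3j₀)²·(3jₘ)² = 81/143
I = -1·√(0.566434/4π) = -0.21230956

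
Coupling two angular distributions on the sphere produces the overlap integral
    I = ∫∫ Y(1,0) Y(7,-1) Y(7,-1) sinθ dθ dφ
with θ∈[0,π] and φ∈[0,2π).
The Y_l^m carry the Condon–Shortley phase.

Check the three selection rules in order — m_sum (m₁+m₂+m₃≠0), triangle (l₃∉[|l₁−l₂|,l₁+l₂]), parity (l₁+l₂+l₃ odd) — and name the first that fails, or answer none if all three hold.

m_sum

Σmᵢ = -2  ✗
l₃∈[|l₁−l₂|,l₁+l₂]=[6,8], have l₃=7
Σlᵢ = 15 ⇒ odd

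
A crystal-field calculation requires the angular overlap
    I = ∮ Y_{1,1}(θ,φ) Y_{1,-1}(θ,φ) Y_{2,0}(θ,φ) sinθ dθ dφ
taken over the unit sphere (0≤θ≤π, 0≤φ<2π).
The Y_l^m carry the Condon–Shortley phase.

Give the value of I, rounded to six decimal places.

Checks pass: Σm=0; 4 even; l₃=2∈[0,2].
(2·1+1)(2·1+1)(2·2+1) = 45
Δ: 0! 2! 2! / 5! → 1/30
sum: t=0:+1/1 = 1/1
3j²(1 1 2; 0 0 0) = Δ·Π!·Σ² = 2/15  (sign +1)
sum: t=0:+1/4 = 1/4
3j²(1 1 2; 1 -1 0) = Δ·Π!·Σ² = 1/30  (sign +1)
combine: 4πI² = 45·2/15·1/30 = 1/5
take √, sign +1: I = 0.12615663

0.126157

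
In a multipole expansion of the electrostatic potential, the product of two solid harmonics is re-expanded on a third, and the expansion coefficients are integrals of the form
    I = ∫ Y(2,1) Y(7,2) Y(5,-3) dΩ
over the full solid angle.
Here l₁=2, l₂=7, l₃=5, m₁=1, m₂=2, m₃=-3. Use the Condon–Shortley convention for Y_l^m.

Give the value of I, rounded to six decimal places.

Checks pass: Σm=0; 14 even; l₃=5∈[5,9].
(2·2+1)(2·7+1)(2·5+1) = 825
Δ: 4! 0! 10! / 15! → 1/15015
sum: t=2:+1/57600 = 1/57600
3j²(2 7 5; 0 0 0) = Δ·Π!·Σ² = 21/715  (sign -1)
sum: t=1:−1/483840 = -1/483840
3j²(2 7 5; 1 2 -3) = Δ·Π!·Σ² = 6/1001  (sign -1)
combine: 4πI² = 825·21/715·6/1001 = 270/1859
take √, sign +1: I = 0.10750713

0.107507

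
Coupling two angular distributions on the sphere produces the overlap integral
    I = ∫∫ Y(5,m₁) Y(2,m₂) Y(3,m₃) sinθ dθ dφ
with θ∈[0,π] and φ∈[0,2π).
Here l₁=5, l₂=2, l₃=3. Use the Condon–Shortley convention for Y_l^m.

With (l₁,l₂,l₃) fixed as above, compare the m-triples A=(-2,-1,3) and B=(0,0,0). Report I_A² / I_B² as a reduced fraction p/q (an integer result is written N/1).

Same 5,2,3: normalisation and zero-m 3j drop out of the ratio.
A: Δ: 4! 6! 0! / 11! → 1/2310; sum: t=1:−1/4320 = -1/4320; 3j²(5 2 3; -2 -1 3) = Δ·Π!·Σ² = 1/330  (sign -1)
B: Δ: 4! 6! 0! / 11! → 1/2310; sum: t=2:+1/144 = 1/144; 3j²(5 2 3; 0 0 0) = Δ·Π!·Σ² = 10/231  (sign -1)
I_A²/I_B² = (1/330)/(10/231) = 7/100

7/100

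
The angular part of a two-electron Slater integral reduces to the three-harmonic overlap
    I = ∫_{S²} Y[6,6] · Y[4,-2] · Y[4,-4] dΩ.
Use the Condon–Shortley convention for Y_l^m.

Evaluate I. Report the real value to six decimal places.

m-sum 0 ✓  L=14 even ✓  2≤4≤10 ✓
Π(2lᵢ+1) = 13×9×9 = 1053
triangle coeff Δ(6,4,4) = 1/1261260
Σ_t [2,4]: t=2:+1/4608 t=3:−1/1296 t=4:+1/4608 = -7/20736
(3j)²=20/1287 [(6 4 4; 0 0 0)], sign=-1
Σ_t [0,0]: t=0:+1/1036800 = 1/1036800
(3j)²=4/195 [(6 4 4; 6 -2 -4)], sign=+1
⇒ 4πI² = 48/143
I = (-1)√(48/143/(4π)) = -0.16343598

-0.163436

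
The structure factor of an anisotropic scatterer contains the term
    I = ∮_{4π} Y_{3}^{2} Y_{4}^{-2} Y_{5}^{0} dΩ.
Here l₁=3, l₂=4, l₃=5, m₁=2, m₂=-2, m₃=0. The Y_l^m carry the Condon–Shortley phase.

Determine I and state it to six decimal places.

m-sum 0 ✓  L=12 even ✓  1≤5≤7 ✓
Π(2lᵢ+1) = 7×9×11 = 693
triangle coeff Δ(3,4,5) = 1/180180
Σ_t [0,2]: t=0:+1/576 t=1:−1/144 t=2:+1/576 = -1/288
(3j)²=20/1001 [(3 4 5; 0 0 0)], sign=+1
Σ_t [0,1]: t=0:+1/576 t=1:−1/2880 = 1/720
(3j)²=80/3003 [(3 4 5; 2 -2 0)], sign=-1
⇒ 4πI² = 4800/13013
I = (-1)√(4800/13013/(4π)) = -0.17132746

-0.171327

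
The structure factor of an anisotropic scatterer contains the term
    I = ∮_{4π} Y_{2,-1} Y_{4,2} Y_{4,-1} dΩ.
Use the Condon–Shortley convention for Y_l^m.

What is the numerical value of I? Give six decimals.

0.127700

Rules hold: Σm=0, L=10 even, 2≤4≤6.
N = 5·9·9 = 405
Δ = 2!·2!·6!/11! = 1/13860
Racah Σ t=0..2: t=0:+1/192 t=1:−1/36 t=2:+1/192 = -5/288
⇒ 3j(2 4 4; 0 0 0)² = 20/693, sgn -1
Racah Σ t=1..2: t=1:−1/240 t=2:+1/96 = 1/160
⇒ 3j(2 4 4; -1 2 -1)² = 27/1540, sgn -1
4πI² = N·(3j₀)²·(3jₘ)² = 1215/5929
I = +1·√(0.204925/4π) = 0.12770047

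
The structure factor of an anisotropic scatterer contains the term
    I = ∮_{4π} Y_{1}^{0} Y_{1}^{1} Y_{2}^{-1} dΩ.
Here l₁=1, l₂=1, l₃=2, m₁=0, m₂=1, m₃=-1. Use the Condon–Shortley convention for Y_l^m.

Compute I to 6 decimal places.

-0.218510

m-sum 0 ✓  L=4 even ✓  0≤2≤2 ✓
Π(2lᵢ+1) = 3×3×5 = 45
triangle coeff Δ(1,1,2) = 1/30
Σ_t [0,0]: t=0:+1/1 = 1/1
(3j)²=2/15 [(1 1 2; 0 0 0)], sign=+1
Σ_t [0,0]: t=0:+1/2 = 1/2
(3j)²=1/10 [(1 1 2; 0 1 -1)], sign=-1
⇒ 4πI² = 3/5
I = (-1)√(3/5/(4π)) = -0.21850969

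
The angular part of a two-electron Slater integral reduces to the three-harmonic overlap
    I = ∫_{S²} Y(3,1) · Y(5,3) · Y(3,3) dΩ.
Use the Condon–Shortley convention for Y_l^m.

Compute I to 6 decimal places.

Σmᵢ = 7 ≠ 0, so the φ-integral vanishes; I = 0

0.000000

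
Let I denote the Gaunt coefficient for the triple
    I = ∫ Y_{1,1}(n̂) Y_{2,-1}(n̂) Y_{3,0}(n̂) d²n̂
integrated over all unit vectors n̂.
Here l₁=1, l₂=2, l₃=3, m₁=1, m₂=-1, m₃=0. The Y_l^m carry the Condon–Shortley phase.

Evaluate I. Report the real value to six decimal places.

Rules hold: Σm=0, L=6 even, 1≤3≤3.
N = 3·5·7 = 105
Δ = 0!·2!·4!/7! = 1/105
Racah Σ t=0..0: t=0:+1/4 = 1/4
⇒ 3j(1 2 3; 0 0 0)² = 3/35, sgn -1
Racah Σ t=0..0: t=0:+1/12 = 1/12
⇒ 3j(1 2 3; 1 -1 0)² = 1/35, sgn -1
4πI² = N·(3j₀)²·(3jₘ)² = 9/35
I = +1·√(0.257143/4π) = 0.14304817

0.143048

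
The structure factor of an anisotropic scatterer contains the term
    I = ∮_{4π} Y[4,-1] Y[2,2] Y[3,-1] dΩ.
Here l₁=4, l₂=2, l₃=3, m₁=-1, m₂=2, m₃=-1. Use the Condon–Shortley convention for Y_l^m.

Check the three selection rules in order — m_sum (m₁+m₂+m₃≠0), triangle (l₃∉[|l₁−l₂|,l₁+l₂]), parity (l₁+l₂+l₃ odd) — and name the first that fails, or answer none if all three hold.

parity

Σmᵢ = 0  ✓
l₃∈[|l₁−l₂|,l₁+l₂]=[2,6], have l₃=3  ✓
Σlᵢ = 9 ⇒ odd  ✗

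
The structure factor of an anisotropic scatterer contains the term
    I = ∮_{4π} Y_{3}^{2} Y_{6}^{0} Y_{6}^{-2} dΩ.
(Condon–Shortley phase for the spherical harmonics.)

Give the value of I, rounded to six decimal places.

l₁+l₂+l₃=15 is odd: 3j(l;000)=0 ⇒ I=0

0.000000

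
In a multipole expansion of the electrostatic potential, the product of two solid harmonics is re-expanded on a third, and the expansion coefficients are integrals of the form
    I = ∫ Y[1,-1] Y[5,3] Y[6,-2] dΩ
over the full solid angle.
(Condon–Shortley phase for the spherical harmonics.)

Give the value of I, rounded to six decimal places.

m-sum 0 ✓  L=12 even ✓  4≤6≤6 ✓
Π(2lᵢ+1) = 3×11×13 = 429
triangle coeff Δ(1,5,6) = 1/858
Σ_t [0,0]: t=0:+1/14400 = 1/14400
(3j)²=6/143 [(1 5 6; 0 0 0)], sign=+1
Σ_t [0,0]: t=0:+1/161280 = 1/161280
(3j)²=1/143 [(1 5 6; -1 3 -2)], sign=+1
⇒ 4πI² = 18/143
I = (+1)√(18/143/(4π)) = 0.10008369

0.100084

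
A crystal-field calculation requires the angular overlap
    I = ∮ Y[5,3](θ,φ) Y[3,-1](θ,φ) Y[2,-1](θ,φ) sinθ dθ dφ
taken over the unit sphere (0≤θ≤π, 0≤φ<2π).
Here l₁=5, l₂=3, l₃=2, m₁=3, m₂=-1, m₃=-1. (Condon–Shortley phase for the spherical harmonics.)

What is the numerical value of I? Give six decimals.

0.000000

3 − 1 − 1 = 1 ≠ 0: azimuthal integral kills it; I = 0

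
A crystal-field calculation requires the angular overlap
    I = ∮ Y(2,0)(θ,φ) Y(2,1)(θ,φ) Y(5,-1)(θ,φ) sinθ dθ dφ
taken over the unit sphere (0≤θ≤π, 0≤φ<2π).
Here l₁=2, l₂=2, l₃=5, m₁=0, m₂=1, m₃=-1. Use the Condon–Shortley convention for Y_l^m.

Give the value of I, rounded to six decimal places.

0.000000

|2−2|≤5≤2+2 violated ⇒ I = 0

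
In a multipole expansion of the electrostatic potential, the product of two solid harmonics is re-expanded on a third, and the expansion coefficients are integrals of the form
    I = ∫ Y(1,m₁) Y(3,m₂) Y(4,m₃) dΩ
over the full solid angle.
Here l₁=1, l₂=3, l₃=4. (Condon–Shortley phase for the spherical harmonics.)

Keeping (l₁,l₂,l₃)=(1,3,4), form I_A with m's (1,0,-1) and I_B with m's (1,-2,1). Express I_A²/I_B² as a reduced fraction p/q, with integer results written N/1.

Shared (l₁,l₂,l₃)=(1,3,4): N and (l;000)² cancel in I_A²/I_B².
A: Δ = 0!·2!·6!/9! = 1/252; Racah Σ t=0..0: t=0:+1/72 = 1/72; ⇒ 3j(1 3 4; 1 0 -1)² = 5/126, sgn -1
B: Δ = 0!·2!·6!/9! = 1/252; Racah Σ t=0..0: t=0:+1/240 = 1/240; ⇒ 3j(1 3 4; 1 -2 1)² = 1/84, sgn -1
I_A²/I_B² = (5/126)/(1/84) = 10/3

10/3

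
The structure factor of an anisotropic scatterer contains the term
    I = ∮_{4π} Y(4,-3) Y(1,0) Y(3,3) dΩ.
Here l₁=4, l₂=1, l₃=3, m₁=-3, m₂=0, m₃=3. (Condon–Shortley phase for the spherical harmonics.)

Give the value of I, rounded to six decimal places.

Checks pass: Σm=0; 8 even; l₃=3∈[3,5].
(2·4+1)(2·1+1)(2·3+1) = 189
Δ: 2! 6! 0! / 9! → 1/252
sum: t=1:−1/36 = -1/36
3j²(4 1 3; 0 0 0) = Δ·Π!·Σ² = 4/63  (sign +1)
sum: t=1:−1/720 = -1/720
3j²(4 1 3; -3 0 3) = Δ·Π!·Σ² = 1/36  (sign -1)
combine: 4πI² = 189·4/63·1/36 = 1/3
take √, sign -1: I = -0.16286750

-0.162868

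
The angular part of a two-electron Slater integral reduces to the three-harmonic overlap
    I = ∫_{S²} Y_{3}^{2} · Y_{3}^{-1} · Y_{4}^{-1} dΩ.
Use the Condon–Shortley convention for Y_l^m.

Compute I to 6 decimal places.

0.145070

Rules hold: Σm=0, L=10 even, 0≤4≤6.
N = 7·7·9 = 441
Δ = 2!·4!·4!/11! = 1/34650
Racah Σ t=0..2: t=0:+1/72 t=1:−1/16 t=2:+1/72 = -5/144
⇒ 3j(3 3 4; 0 0 0)² = 2/77, sgn -1
Racah Σ t=0..1: t=0:+1/48 t=1:−1/144 = 1/72
⇒ 3j(3 3 4; 2 -1 -1)² = 16/693, sgn -1
4πI² = N·(3j₀)²·(3jₘ)² = 32/121
I = +1·√(0.264463/4π) = 0.14506992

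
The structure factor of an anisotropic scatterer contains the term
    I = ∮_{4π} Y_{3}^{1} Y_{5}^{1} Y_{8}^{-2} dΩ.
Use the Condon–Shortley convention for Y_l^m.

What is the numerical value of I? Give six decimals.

m-sum 0 ✓  L=16 even ✓  2≤8≤8 ✓
Π(2lᵢ+1) = 7×11×17 = 1309
triangle coeff Δ(3,5,8) = 1/136136
Σ_t [0,0]: t=0:+1/518400 = 1/518400
(3j)²=56/2431 [(3 5 8; 0 0 0)], sign=+1
Σ_t [0,0]: t=0:+1/829440 = 1/829440
(3j)²=225/9724 [(3 5 8; 1 1 -2)], sign=+1
⇒ 4πI² = 22050/31603
I = (+1)√(22050/31603/(4π)) = 0.23563251

0.235633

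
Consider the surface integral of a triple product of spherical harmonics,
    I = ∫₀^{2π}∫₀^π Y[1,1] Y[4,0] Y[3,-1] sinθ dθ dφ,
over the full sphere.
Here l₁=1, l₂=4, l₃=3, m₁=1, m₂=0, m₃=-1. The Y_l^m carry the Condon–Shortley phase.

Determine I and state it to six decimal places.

0.150786

Rules hold: Σm=0, L=8 even, 3≤3≤5.
N = 3·9·7 = 189
Δ = 2!·0!·6!/9! = 1/252
Racah Σ t=1..1: t=1:−1/36 = -1/36
⇒ 3j(1 4 3; 0 0 0)² = 4/63, sgn +1
Racah Σ t=0..0: t=0:+1/96 = 1/96
⇒ 3j(1 4 3; 1 0 -1)² = 1/42, sgn +1
4πI² = N·(3j₀)²·(3jₘ)² = 2/7
I = +1·√(0.285714/4π) = 0.15078601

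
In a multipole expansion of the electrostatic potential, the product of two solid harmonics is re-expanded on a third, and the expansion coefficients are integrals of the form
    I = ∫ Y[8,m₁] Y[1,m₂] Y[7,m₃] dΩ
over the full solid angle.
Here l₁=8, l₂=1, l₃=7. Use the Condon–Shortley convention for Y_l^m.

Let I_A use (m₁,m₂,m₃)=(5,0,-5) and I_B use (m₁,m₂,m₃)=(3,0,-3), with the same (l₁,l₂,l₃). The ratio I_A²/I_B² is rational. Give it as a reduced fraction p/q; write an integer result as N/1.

39/55

l's match ⇒ only the (l;m) 3-j factors differ between A and B.
A: triangle coeff Δ(8,1,7) = 1/2040; Σ_t [1,1]: t=1:−1/958003200 = -1/958003200; (3j)²=13/680 [(8 1 7; 5 0 -5)], sign=-1
B: triangle coeff Δ(8,1,7) = 1/2040; Σ_t [1,1]: t=1:−1/87091200 = -1/87091200; (3j)²=11/408 [(8 1 7; 3 0 -3)], sign=-1
I_A²/I_B² = (13/680)/(11/408) = 39/55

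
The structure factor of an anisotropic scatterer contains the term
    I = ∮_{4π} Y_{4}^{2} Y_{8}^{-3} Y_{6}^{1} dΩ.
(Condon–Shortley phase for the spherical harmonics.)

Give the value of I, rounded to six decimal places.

Rules hold: Σm=0, L=18 even, 4≤6≤12.
N = 9·17·13 = 1989
Δ = 6!·2!·10!/19! = 1/23279256
Racah Σ t=2..4: t=2:+1/1658880 t=3:−1/518400 t=4:+1/1658880 = -1/1382400
⇒ 3j(4 8 6; 0 0 0)² = 504/46189, sgn -1
Racah Σ t=0..2: t=0:+1/20736000 t=1:−1/2073600 t=2:+1/2903040 = -13/145152000
⇒ 3j(4 8 6; 2 -3 1)² = 13/9044, sgn +1
4πI² = N·(3j₀)²·(3jₘ)² = 2106/67507
I = -1·√(0.0311968/4π) = -0.04982529

-0.049825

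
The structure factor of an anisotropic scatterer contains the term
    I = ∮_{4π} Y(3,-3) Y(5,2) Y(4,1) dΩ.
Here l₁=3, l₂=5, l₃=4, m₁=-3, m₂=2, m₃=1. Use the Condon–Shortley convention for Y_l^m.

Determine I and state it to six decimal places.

-0.179179

m-sum 0 ✓  L=12 even ✓  2≤4≤8 ✓
Π(2lᵢ+1) = 7×11×9 = 693
triangle coeff Δ(3,5,4) = 1/180180
Σ_t [1,3]: t=1:−1/576 t=2:+1/144 t=3:−1/576 = 1/288
(3j)²=20/1001 [(3 5 4; 0 0 0)], sign=+1
Σ_t [4,4]: t=4:+1/1728 = 1/1728
(3j)²=25/858 [(3 5 4; -3 2 1)], sign=-1
⇒ 4πI² = 750/1859
I = (-1)√(750/1859/(4π)) = -0.17917854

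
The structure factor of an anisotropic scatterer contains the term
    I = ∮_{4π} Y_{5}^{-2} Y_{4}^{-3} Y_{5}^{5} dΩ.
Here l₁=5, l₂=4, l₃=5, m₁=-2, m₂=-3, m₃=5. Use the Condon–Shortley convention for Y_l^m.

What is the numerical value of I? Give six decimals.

0.140629

Rules hold: Σm=0, L=14 even, 1≤5≤9.
N = 11·9·11 = 1089
Δ = 4!·6!·4!/15! = 1/3153150
Racah Σ t=0..4: t=0:+1/69120 t=1:−1/1728 t=2:+1/576 t=3:−1/1728 t=4:+1/69120 = 7/11520
⇒ 3j(5 4 5; 0 0 0)² = 2/143, sgn -1
Racah Σ t=1..1: t=1:−1/103680 = -1/103680
⇒ 3j(5 4 5; -2 -3 5)² = 7/429, sgn -1
4πI² = N·(3j₀)²·(3jₘ)² = 42/169
I = +1·√(0.248521/4π) = 0.14062948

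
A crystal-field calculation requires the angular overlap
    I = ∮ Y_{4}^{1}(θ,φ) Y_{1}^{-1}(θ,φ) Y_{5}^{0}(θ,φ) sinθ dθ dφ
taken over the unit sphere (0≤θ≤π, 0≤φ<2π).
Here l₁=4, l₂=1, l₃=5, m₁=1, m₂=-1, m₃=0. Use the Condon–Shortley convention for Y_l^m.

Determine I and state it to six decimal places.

0.155288

m-sum 0 ✓  L=10 even ✓  3≤5≤5 ✓
Π(2lᵢ+1) = 9×3×11 = 297
triangle coeff Δ(4,1,5) = 1/495
Σ_t [0,0]: t=0:+1/576 = 1/576
(3j)²=5/99 [(4 1 5; 0 0 0)], sign=-1
Σ_t [0,0]: t=0:+1/1440 = 1/1440
(3j)²=2/99 [(4 1 5; 1 -1 0)], sign=-1
⇒ 4πI² = 10/33
I = (+1)√(10/33/(4π)) = 0.15528807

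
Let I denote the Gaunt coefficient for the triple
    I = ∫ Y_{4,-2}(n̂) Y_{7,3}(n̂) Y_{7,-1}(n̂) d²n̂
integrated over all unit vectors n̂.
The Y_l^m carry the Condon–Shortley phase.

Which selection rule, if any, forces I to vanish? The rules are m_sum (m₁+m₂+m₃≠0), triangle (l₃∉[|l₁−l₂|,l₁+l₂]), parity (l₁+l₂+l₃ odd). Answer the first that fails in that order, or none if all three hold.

none

Σmᵢ = 0  ✓
l₃∈[|l₁−l₂|,l₁+l₂]=[3,11], have l₃=7  ✓
Σlᵢ = 18 ⇒ even  ✓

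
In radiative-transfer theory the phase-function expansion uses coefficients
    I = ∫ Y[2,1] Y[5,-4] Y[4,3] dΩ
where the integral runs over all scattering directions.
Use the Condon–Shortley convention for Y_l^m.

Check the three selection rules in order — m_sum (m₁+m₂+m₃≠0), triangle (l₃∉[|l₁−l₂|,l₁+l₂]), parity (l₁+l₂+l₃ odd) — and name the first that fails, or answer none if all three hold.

m₁+m₂+m₃ = 1 − 4 + 3 = 0  ✓
triangle: |2−5|=3 ≤ l₃=4 ≤ 2+5=7  ✓
parity: l₁+l₂+l₃ = 11 is odd  ✗

parity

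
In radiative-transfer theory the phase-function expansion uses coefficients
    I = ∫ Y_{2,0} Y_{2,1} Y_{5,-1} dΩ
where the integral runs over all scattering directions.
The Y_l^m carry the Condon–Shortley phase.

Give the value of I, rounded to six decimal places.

0.000000

triangle: need 0≤l₃≤4, have 5; I=0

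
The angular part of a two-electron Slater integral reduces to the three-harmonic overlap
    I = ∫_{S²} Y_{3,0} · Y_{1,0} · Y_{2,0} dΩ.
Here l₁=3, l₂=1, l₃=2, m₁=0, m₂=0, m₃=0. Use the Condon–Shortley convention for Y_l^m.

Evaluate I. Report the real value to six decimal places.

Rules hold: Σm=0, L=6 even, 2≤2≤4.
N = 7·3·5 = 105
Δ = 2!·4!·0!/7! = 1/105
Racah Σ t=1..1: t=1:−1/4 = -1/4
⇒ 3j(3 1 2; 0 0 0)² = 3/35, sgn -1
(m-triple is (0,0,0) — same symbol as above.)
4πI² = N·(3j₀)²·(3jₘ)² = 27/35
I = +1·√(0.771429/4π) = 0.24776670

0.247767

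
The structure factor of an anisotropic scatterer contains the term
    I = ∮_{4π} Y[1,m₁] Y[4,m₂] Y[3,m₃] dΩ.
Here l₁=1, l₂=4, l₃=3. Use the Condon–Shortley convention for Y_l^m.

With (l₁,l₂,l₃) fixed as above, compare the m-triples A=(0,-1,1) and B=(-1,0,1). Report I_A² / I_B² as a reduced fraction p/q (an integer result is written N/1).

5/2

l's match ⇒ only the (l;m) 3-j factors differ between A and B.
A: triangle coeff Δ(1,4,3) = 1/252; Σ_t [1,1]: t=1:−1/48 = -1/48; (3j)²=5/84 [(1 4 3; 0 -1 1)], sign=-1
B: triangle coeff Δ(1,4,3) = 1/252; Σ_t [2,2]: t=2:+1/96 = 1/96; (3j)²=1/42 [(1 4 3; -1 0 1)], sign=+1
I_A²/I_B² = (5/84)/(1/42) = 5/2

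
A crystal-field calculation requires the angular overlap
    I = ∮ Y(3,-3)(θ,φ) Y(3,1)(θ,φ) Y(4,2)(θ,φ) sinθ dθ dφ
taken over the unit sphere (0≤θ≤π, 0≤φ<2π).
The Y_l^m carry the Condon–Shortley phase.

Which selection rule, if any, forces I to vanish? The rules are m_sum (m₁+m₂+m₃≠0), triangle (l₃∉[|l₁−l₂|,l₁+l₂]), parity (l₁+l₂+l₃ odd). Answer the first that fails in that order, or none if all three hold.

none

Σmᵢ = 0  ✓
l₃∈[|l₁−l₂|,l₁+l₂]=[0,6], have l₃=4  ✓
Σlᵢ = 10 ⇒ even  ✓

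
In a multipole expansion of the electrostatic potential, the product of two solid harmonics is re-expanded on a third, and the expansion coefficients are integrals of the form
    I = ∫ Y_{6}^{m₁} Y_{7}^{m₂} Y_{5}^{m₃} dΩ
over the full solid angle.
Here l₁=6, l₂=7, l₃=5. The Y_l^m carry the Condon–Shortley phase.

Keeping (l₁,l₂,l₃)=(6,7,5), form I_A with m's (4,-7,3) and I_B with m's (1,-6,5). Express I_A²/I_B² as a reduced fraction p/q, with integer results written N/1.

Same 6,7,5: normalisation and zero-m 3j drop out of the ratio.
A: Δ: 8! 4! 6! / 19! → 1/174594420; sum: t=0:+1/116121600 = 1/116121600; 3j²(6 7 5; 4 -7 3) = Δ·Π!·Σ² = 7/323  (sign +1)
B: Δ: 8! 4! 6! / 19! → 1/174594420; sum: t=1:−1/87091200 = -1/87091200; 3j²(6 7 5; 1 -6 5) = Δ·Π!·Σ² = 10/969  (sign -1)
I_A²/I_B² = (7/323)/(10/969) = 21/10

21/10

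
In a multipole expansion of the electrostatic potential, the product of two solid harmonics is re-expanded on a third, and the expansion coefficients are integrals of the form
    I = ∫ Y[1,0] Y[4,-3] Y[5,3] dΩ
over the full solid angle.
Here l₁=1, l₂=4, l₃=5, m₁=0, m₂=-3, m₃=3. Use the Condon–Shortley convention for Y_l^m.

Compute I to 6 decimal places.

Checks pass: Σm=0; 10 even; l₃=5∈[3,5].
(2·1+1)(2·4+1)(2·5+1) = 297
Δ: 0! 2! 8! / 11! → 1/495
sum: t=0:+1/576 = 1/576
3j²(1 4 5; 0 0 0) = Δ·Π!·Σ² = 5/99  (sign -1)
sum: t=0:+1/5040 = 1/5040
3j²(1 4 5; 0 -3 3) = Δ·Π!·Σ² = 16/495  (sign +1)
combine: 4πI² = 297·5/99·16/495 = 16/33
take √, sign -1: I = -0.19642560

-0.196426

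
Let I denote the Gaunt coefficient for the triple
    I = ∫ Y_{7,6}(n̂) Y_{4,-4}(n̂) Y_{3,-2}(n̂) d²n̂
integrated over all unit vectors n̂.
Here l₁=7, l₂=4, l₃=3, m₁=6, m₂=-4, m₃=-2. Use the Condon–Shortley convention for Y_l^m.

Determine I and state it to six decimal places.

0.241725

Rules hold: Σm=0, L=14 even, 3≤3≤11.
N = 15·9·7 = 945
Δ = 8!·6!·0!/15! = 1/45045
Racah Σ t=4..4: t=4:+1/20736 = 1/20736
⇒ 3j(7 4 3; 0 0 0)² = 35/1287, sgn -1
Racah Σ t=0..0: t=0:+1/4838400 = 1/4838400
⇒ 3j(7 4 3; 6 -4 -2)² = 1/35, sgn -1
4πI² = N·(3j₀)²·(3jₘ)² = 105/143
I = +1·√(0.734266/4π) = 0.24172507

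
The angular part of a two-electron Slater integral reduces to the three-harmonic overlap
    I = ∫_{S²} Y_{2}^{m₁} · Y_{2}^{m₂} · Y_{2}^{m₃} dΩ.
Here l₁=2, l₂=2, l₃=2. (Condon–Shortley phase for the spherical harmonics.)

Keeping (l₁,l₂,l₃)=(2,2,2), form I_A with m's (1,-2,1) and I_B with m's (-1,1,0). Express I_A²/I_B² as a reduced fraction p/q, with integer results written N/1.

6/1

Shared (l₁,l₂,l₃)=(2,2,2): N and (l;000)² cancel in I_A²/I_B².
A: Δ = 2!·2!·2!/7! = 1/630; Racah Σ t=0..0: t=0:+1/4 = 1/4; ⇒ 3j(2 2 2; 1 -2 1)² = 3/35, sgn -1
B: Δ = 2!·2!·2!/7! = 1/630; Racah Σ t=1..2: t=1:−1/4 t=2:+1/2 = 1/4; ⇒ 3j(2 2 2; -1 1 0)² = 1/70, sgn +1
I_A²/I_B² = (3/35)/(1/70) = 6/1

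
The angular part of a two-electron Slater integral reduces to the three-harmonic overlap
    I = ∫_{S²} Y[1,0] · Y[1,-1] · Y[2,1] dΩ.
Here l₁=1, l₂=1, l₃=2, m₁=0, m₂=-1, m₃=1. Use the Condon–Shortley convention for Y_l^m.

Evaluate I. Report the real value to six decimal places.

Rules hold: Σm=0, L=4 even, 0≤2≤2.
N = 3·3·5 = 45
Δ = 0!·2!·2!/5! = 1/30
Racah Σ t=0..0: t=0:+1/1 = 1/1
⇒ 3j(1 1 2; 0 0 0)² = 2/15, sgn +1
Racah Σ t=0..0: t=0:+1/2 = 1/2
⇒ 3j(1 1 2; 0 -1 1)² = 1/10, sgn -1
4πI² = N·(3j₀)²·(3jₘ)² = 3/5
I = -1·√(0.6/4π) = -0.21850969

-0.218510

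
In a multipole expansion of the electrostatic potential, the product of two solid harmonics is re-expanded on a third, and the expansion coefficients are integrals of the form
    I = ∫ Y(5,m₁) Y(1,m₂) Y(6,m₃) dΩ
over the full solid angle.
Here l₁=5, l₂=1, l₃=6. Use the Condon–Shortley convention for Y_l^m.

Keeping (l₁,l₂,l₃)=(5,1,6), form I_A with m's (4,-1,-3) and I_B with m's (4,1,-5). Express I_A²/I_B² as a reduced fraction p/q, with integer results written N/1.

3/55

Same 5,1,6: normalisation and zero-m 3j drop out of the ratio.
A: Δ: 0! 10! 2! / 13! → 1/858; sum: t=0:+1/725760 = 1/725760; 3j²(5 1 6; 4 -1 -3) = Δ·Π!·Σ² = 1/286  (sign -1)
B: Δ: 0! 10! 2! / 13! → 1/858; sum: t=0:+1/725760 = 1/725760; 3j²(5 1 6; 4 1 -5) = Δ·Π!·Σ² = 5/78  (sign -1)
I_A²/I_B² = (1/286)/(5/78) = 3/55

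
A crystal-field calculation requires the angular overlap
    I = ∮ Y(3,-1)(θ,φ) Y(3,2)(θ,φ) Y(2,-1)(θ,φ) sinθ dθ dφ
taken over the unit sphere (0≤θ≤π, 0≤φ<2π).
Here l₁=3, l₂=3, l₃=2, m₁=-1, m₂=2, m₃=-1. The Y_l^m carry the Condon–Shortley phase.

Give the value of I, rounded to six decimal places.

0.162868

m-sum 0 ✓  L=8 even ✓  0≤2≤6 ✓
Π(2lᵢ+1) = 7×7×5 = 245
triangle coeff Δ(3,3,2) = 1/3780
Σ_t [1,3]: t=1:−1/24 t=2:+1/4 t=3:−1/24 = 1/6
(3j)²=4/105 [(3 3 2; 0 0 0)], sign=+1
Σ_t [3,4]: t=3:−1/12 t=4:+1/48 = -1/16
(3j)²=1/28 [(3 3 2; -1 2 -1)], sign=+1
⇒ 4πI² = 1/3
I = (+1)√(1/3/(4π)) = 0.16286750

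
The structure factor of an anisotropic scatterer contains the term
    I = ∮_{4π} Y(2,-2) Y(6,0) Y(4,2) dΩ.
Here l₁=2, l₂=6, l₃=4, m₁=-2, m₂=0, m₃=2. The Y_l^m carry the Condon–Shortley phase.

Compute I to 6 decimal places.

0.061597

Rules hold: Σm=0, L=12 even, 4≤4≤8.
N = 5·13·9 = 585
Δ = 4!·0!·8!/13! = 1/6435
Racah Σ t=2..2: t=2:+1/2304 = 1/2304
⇒ 3j(2 6 4; 0 0 0)² = 5/143, sgn +1
Racah Σ t=4..4: t=4:+1/34560 = 1/34560
⇒ 3j(2 6 4; -2 0 2)² = 1/429, sgn +1
4πI² = N·(3j₀)²·(3jₘ)² = 75/1573
I = +1·√(0.0476796/4π) = 0.06159725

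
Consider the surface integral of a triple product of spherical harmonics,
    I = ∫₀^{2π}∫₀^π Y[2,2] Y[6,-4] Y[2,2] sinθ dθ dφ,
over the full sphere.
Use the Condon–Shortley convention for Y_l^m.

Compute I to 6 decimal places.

0.000000

triangle: need 4≤l₃≤8, have 2; I=0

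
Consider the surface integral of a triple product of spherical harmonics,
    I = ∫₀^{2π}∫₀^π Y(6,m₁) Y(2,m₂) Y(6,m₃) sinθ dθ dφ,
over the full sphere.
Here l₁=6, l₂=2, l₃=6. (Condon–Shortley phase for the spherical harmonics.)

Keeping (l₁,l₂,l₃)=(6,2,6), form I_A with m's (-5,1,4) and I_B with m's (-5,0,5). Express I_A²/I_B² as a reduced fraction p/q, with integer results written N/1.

27/11

Shared (l₁,l₂,l₃)=(6,2,6): N and (l;000)² cancel in I_A²/I_B².
A: Δ = 2!·10!·2!/15! = 1/90090; Racah Σ t=1..2: t=1:−1/7257600 t=2:+1/725760 = 1/806400; ⇒ 3j(6 2 6; -5 1 4)² = 27/910, sgn +1
B: Δ = 2!·10!·2!/15! = 1/90090; Racah Σ t=1..2: t=1:−1/3628800 t=2:+1/1451520 = 1/2419200; ⇒ 3j(6 2 6; -5 0 5)² = 11/910, sgn -1
I_A²/I_B² = (27/910)/(11/910) = 27/11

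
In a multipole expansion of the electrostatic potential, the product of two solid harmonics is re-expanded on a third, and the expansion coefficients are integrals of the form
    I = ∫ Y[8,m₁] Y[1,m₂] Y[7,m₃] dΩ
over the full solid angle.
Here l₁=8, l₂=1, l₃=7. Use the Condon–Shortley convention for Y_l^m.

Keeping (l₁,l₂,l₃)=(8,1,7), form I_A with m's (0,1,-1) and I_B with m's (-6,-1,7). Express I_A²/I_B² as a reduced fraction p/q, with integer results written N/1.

Same 8,1,7: normalisation and zero-m 3j drop out of the ratio.
A: Δ: 2! 14! 0! / 17! → 1/2040; sum: t=2:+1/58060800 = 1/58060800; 3j²(8 1 7; 0 1 -1) = Δ·Π!·Σ² = 7/510  (sign +1)
B: Δ: 2! 14! 0! / 17! → 1/2040; sum: t=0:+1/174356582400 = 1/174356582400; 3j²(8 1 7; -6 -1 7) = Δ·Π!·Σ² = 1/2040  (sign +1)
I_A²/I_B² = (7/510)/(1/2040) = 28/1

28/1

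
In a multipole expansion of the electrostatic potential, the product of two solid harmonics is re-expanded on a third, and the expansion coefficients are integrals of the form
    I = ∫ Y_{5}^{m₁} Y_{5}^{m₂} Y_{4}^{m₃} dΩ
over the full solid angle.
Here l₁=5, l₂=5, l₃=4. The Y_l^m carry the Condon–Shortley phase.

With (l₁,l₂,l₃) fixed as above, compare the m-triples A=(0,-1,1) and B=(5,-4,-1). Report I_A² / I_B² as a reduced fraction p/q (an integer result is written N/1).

1/12

Same 5,5,4: normalisation and zero-m 3j drop out of the ratio.
A: Δ: 6! 4! 4! / 15! → 1/3153150; sum: t=1:−1/17280 t=2:+1/1152 t=3:−1/864 t=4:+1/6912 = -7/34560; 3j²(5 5 4; 0 -1 1) = Δ·Π!·Σ² = 1/429  (sign +1)
B: Δ: 6! 4! 4! / 15! → 1/3153150; sum: t=0:+1/103680 = 1/103680; 3j²(5 5 4; 5 -4 -1) = Δ·Π!·Σ² = 4/143  (sign -1)
I_A²/I_B² = (1/429)/(4/143) = 1/12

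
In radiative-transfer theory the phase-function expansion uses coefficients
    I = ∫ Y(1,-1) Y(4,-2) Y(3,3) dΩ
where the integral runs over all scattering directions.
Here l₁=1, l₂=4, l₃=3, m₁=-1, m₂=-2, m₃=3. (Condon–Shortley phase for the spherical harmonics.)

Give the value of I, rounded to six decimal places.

Rules hold: Σm=0, L=8 even, 3≤3≤5.
N = 3·9·7 = 189
Δ = 2!·0!·6!/9! = 1/252
Racah Σ t=1..1: t=1:−1/36 = -1/36
⇒ 3j(1 4 3; 0 0 0)² = 4/63, sgn +1
Racah Σ t=2..2: t=2:+1/1440 = 1/1440
⇒ 3j(1 4 3; -1 -2 3)² = 1/252, sgn +1
4πI² = N·(3j₀)²·(3jₘ)² = 1/21
I = +1·√(0.047619/4π) = 0.06155813

0.061558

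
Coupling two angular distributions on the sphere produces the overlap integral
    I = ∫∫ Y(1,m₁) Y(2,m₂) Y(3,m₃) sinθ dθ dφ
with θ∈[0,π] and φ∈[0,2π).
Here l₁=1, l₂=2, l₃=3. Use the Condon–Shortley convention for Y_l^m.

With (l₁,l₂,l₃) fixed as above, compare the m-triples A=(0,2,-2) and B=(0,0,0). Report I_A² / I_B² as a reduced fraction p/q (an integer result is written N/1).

5/9

Shared (l₁,l₂,l₃)=(1,2,3): N and (l;000)² cancel in I_A²/I_B².
A: Δ = 0!·2!·4!/7! = 1/105; Racah Σ t=0..0: t=0:+1/24 = 1/24; ⇒ 3j(1 2 3; 0 2 -2)² = 1/21, sgn -1
B: Δ = 0!·2!·4!/7! = 1/105; Racah Σ t=0..0: t=0:+1/4 = 1/4; ⇒ 3j(1 2 3; 0 0 0)² = 3/35, sgn -1
I_A²/I_B² = (1/21)/(3/35) = 5/9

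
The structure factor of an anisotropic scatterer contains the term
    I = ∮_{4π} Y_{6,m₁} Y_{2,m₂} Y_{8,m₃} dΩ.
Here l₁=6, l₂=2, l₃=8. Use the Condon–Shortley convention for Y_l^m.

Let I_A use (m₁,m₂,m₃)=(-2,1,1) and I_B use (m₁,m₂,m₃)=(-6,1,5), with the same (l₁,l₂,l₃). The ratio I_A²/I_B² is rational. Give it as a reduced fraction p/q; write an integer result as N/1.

315/13

Shared (l₁,l₂,l₃)=(6,2,8): N and (l;000)² cancel in I_A²/I_B².
A: Δ = 0!·12!·4!/17! = 1/30940; Racah Σ t=0..0: t=0:+1/5806080 = 1/5806080; ⇒ 3j(6 2 8; -2 1 1)² = 9/884, sgn -1
B: Δ = 0!·12!·4!/17! = 1/30940; Racah Σ t=0..0: t=0:+1/2874009600 = 1/2874009600; ⇒ 3j(6 2 8; -6 1 5)² = 1/2380, sgn -1
I_A²/I_B² = (9/884)/(1/2380) = 315/13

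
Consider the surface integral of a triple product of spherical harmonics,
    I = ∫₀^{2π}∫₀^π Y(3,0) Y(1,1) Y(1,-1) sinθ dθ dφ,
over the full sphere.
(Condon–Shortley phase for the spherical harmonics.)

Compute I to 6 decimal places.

0.000000

triangle: need 2≤l₃≤4, have 1; I=0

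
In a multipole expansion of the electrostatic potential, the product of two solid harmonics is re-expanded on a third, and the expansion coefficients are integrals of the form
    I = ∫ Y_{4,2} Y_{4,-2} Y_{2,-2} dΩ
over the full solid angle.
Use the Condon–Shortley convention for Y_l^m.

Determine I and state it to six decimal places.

Σmᵢ = -2 ≠ 0, so the φ-integral vanishes; I = 0

0.000000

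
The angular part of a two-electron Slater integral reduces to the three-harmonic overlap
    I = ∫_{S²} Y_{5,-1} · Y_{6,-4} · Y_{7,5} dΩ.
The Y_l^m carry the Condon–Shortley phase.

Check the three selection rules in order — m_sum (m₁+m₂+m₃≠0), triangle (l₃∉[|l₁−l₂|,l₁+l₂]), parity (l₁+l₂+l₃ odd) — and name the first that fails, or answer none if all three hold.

Σmᵢ = 0  ✓
l₃∈[|l₁−l₂|,l₁+l₂]=[1,11], have l₃=7  ✓
Σlᵢ = 18 ⇒ even  ✓

none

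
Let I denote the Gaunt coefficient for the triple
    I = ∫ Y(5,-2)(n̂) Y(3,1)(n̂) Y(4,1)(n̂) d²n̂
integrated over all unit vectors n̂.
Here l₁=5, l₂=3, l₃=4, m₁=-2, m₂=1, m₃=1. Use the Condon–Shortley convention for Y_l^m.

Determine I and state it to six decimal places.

0.148044

Rules hold: Σm=0, L=12 even, 2≤4≤8.
N = 11·7·9 = 693
Δ = 4!·6!·2!/13! = 1/180180
Racah Σ t=1..3: t=1:−1/576 t=2:+1/144 t=3:−1/576 = 1/288
⇒ 3j(5 3 4; 0 0 0)² = 20/1001, sgn +1
Racah Σ t=2..4: t=2:+1/960 t=3:−1/288 t=4:+1/1728 = -1/540
⇒ 3j(5 3 4; -2 1 1)² = 128/6435, sgn +1
4πI² = N·(3j₀)²·(3jₘ)² = 512/1859
I = +1·√(0.275417/4π) = 0.14804384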